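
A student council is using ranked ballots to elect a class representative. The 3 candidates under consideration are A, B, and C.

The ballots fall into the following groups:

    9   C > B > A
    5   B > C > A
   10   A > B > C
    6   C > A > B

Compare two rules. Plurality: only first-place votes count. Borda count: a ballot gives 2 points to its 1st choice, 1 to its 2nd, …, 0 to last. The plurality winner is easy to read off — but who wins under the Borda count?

C

Plurality first-place counts: A 10, B 5, C 15 → C.
Borda totals: A 26, B 29, C 35 → C.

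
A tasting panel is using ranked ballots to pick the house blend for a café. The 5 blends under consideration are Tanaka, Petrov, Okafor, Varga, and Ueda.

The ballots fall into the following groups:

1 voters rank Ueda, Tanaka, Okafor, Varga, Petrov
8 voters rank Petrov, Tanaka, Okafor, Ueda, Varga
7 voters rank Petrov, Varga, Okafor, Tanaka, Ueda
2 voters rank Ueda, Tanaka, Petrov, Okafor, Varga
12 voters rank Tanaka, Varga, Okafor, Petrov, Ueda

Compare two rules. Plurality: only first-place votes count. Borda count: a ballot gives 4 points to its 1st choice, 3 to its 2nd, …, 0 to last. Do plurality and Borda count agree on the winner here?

No

Plurality first-place counts: Tanaka 12, Petrov 15, Okafor 0, Varga 0, Ueda 3 → Petrov.
Borda totals: Tanaka 88, Petrov 76, Okafor 58, Varga 58, Ueda 20 → Tanaka.
The two rules disagree: plurality picks Petrov, Borda picks Tanaka.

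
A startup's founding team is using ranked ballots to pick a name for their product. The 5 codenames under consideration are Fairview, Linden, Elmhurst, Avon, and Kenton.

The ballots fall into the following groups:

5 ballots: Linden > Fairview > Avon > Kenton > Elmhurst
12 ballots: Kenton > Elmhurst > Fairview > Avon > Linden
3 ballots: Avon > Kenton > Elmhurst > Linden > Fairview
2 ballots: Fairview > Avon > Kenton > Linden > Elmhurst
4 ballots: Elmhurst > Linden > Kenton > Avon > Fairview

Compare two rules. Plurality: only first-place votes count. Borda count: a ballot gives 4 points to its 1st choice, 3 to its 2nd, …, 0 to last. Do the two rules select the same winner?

Plurality first-place counts: Fairview 2, Linden 5, Elmhurst 4, Avon 3, Kenton 12 → Kenton.
Borda totals: Fairview 47, Linden 37, Elmhurst 58, Avon 44, Kenton 74 → Kenton.
The two rules agree on Kenton.

Yes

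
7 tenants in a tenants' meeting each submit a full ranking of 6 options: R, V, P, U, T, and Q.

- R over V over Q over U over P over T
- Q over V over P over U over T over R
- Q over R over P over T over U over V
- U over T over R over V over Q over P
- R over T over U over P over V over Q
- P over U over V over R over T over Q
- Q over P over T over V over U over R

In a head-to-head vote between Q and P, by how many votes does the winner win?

3

Ballots ranking Q above P: 5.
Ballots ranking P above Q: 2.
Q wins 5–2, a margin of 3.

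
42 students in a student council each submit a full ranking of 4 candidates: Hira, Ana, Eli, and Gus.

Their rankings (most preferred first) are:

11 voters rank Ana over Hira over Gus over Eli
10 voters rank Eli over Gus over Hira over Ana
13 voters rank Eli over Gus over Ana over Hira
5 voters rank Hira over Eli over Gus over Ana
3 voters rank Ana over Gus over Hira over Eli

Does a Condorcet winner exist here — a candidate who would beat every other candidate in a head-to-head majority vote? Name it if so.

Eli

Head-to-head results (42 voters total):
Hira vs Ana: Ana wins 27–15.
Hira vs Eli: Eli wins 23–19.
Hira vs Gus: Gus wins 26–16.
Ana vs Eli: Eli wins 28–14.
Ana vs Gus: Gus wins 28–14.
Eli vs Gus: Eli wins 28–14.
Eli beats each rival — Hira (23–19), Ana (28–14), Gus (28–14) — so Eli is the Condorcet winner.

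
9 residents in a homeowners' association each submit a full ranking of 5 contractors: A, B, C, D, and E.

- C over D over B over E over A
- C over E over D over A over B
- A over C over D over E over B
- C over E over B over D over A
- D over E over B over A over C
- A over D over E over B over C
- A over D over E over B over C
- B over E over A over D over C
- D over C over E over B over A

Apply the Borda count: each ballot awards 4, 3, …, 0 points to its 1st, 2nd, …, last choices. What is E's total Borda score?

20

Borda scores:
  A: 0 + 1 + 4 + 0 + 1 + 4 + 4 + 2 + 0 = 16
  B: 2 + 0 + 0 + 2 + 2 + 1 + 1 + 4 + 1 = 13
  C: 4 + 4 + 3 + 4 + 0 + 0 + 0 + 0 + 3 = 18
  D: 3 + 2 + 2 + 1 + 4 + 3 + 3 + 1 + 4 = 23
  E: 1 + 3 + 1 + 3 + 3 + 2 + 2 + 3 + 2 = 20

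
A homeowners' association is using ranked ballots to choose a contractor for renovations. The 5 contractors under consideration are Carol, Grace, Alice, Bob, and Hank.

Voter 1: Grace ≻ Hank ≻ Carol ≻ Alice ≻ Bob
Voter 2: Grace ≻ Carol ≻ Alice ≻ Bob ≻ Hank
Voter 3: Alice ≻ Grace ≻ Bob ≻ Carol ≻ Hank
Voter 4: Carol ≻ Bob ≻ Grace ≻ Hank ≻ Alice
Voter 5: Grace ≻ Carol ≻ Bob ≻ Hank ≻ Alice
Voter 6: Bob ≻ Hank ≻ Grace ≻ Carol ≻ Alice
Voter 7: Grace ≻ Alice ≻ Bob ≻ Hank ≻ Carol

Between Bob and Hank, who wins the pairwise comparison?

Ballots ranking Bob above Hank: 6.
Ballots ranking Hank above Bob: 1.
Bob wins the head-to-head, 6–1.

Bob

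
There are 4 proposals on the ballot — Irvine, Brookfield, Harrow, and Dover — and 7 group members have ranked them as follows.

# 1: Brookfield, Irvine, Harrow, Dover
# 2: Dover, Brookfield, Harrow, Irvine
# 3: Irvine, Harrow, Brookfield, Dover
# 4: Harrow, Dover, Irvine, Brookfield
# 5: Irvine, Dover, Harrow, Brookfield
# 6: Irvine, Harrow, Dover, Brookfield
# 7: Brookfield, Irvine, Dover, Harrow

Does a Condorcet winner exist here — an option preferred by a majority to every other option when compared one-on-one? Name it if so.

Irvine

Head-to-head results (7 voters total):
Irvine vs Brookfield: Irvine wins 4–3.
Irvine vs Harrow: Irvine wins 5–2.
Irvine vs Dover: Irvine wins 5–2.
Brookfield vs Harrow: Harrow wins 4–3.
Brookfield vs Dover: Dover wins 4–3.
Harrow vs Dover: Harrow wins 4–3.
Irvine beats each rival — Brookfield (4–3), Harrow (5–2), Dover (5–2) — so Irvine is the Condorcet winner.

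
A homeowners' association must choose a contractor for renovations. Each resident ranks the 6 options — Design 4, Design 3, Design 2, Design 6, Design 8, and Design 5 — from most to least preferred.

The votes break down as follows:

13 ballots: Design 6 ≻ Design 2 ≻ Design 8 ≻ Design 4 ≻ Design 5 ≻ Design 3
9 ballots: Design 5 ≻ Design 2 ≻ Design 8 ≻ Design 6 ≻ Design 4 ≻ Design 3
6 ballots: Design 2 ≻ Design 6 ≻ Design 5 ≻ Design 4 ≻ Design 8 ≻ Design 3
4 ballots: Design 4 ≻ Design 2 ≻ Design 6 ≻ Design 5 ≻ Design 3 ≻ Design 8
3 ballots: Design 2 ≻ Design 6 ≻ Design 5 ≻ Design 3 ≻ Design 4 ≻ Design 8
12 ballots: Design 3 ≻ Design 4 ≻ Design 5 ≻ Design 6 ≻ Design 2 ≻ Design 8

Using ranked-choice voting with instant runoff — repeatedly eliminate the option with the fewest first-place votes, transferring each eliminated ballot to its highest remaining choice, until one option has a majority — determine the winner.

Round 1: Design 6 13, Design 3 12, Design 2 9, Design 5 9, Design 4 4, Design 8 0. Design 8 has the fewest and is eliminated.
Round 2: Design 6 13, Design 3 12, Design 2 9, Design 5 9, Design 4 4. Design 4 has the fewest and is eliminated.
Round 3: Design 2 13, Design 6 13, Design 3 12, Design 5 9. Design 5 has the fewest and is eliminated.
Round 4: Design 2 22, Design 6 13, Design 3 12. Design 3 has the fewest and is eliminated.
Round 5: Design 6 25, Design 2 22. Design 6 has a majority.

Design 6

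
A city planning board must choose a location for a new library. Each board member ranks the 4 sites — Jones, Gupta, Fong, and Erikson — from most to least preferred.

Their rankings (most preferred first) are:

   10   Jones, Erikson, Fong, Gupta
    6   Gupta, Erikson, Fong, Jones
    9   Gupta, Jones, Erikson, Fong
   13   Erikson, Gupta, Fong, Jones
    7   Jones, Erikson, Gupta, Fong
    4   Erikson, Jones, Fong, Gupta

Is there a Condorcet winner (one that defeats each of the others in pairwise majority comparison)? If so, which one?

No Condorcet winner

Head-to-head results (49 voters total):
Jones vs Gupta: Gupta wins 28–21.
Jones vs Fong: Jones wins 30–19.
Jones vs Erikson: Jones wins 26–23.
Gupta vs Fong: Gupta wins 35–14.
Gupta vs Erikson: Erikson wins 34–15.
Fong vs Erikson: Erikson wins 49–0.
No candidate beats all others: Jones beats Erikson beats Gupta beats Jones, a majority cycle.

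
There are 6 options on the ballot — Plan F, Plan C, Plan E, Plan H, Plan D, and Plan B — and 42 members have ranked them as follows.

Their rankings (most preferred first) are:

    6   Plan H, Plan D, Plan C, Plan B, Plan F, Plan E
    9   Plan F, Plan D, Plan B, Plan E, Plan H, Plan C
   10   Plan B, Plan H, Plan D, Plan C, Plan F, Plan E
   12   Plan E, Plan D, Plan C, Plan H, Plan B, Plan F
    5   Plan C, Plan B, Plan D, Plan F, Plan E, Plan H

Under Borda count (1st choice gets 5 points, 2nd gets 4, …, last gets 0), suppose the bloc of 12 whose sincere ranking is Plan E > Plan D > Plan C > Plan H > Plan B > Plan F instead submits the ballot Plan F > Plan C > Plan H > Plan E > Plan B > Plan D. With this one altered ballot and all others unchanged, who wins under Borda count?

Borda totals with the altered ballot: Plan F 131, Plan C 111, Plan E 47, Plan H 115, Plan D 105, Plan B 121.
The switch changes the winner from Plan D to Plan F.

Plan F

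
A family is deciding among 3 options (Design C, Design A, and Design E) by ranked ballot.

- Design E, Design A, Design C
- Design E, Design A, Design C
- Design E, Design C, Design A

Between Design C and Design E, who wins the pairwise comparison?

Design E

Ballots ranking Design C above Design E: 0.
Ballots ranking Design E above Design C: 3.
Design E wins the head-to-head, 3–0.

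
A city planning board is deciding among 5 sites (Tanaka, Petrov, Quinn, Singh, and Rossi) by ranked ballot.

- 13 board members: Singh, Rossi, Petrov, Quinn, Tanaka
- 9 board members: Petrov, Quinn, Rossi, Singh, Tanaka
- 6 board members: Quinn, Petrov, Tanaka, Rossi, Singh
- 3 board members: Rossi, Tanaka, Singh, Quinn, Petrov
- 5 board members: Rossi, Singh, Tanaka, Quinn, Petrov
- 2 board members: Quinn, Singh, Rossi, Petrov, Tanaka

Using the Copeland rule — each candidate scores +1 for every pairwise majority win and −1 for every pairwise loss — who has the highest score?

Rossi

Pairwise results:
  Tanaka vs Petrov: Petrov wins 30–8.
  Tanaka vs Quinn: Quinn wins 30–8.
  Tanaka vs Singh: Singh wins 29–9.
  Tanaka vs Rossi: Rossi wins 32–6.
  Petrov vs Quinn: Petrov wins 22–16.
  Petrov vs Singh: Singh wins 23–15.
  Petrov vs Rossi: Rossi wins 23–15.
  Quinn vs Singh: Singh wins 21–17.
  Quinn vs Rossi: Rossi wins 21–17.
  Singh vs Rossi: Rossi wins 23–15.
Copeland scores (wins − losses):
  Tanaka: 0 − 4 = -4
  Petrov: 2 − 2 = 0
  Quinn: 1 − 3 = -2
  Singh: 3 − 1 = 2
  Rossi: 4 − 0 = 4
Rossi has the best Copeland score.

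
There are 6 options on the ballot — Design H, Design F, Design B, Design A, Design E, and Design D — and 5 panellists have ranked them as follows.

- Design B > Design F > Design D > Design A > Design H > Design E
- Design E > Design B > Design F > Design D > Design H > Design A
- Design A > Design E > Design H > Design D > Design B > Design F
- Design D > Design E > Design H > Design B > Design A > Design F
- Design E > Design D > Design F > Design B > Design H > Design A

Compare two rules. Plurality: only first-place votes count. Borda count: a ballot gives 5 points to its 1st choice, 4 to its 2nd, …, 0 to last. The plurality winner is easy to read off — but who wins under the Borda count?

Plurality first-place counts: Design H 0, Design F 0, Design B 1, Design A 1, Design E 2, Design D 1 → Design E.
Borda totals: Design H 9, Design F 10, Design B 14, Design A 8, Design E 18, Design D 16 → Design E.

Design E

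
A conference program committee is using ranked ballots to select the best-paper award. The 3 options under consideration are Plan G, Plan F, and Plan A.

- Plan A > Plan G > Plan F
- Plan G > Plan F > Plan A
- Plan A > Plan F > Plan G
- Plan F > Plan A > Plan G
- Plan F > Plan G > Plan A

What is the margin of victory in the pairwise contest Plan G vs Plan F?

1

Ballots ranking Plan G above Plan F: 2.
Ballots ranking Plan F above Plan G: 3.
Plan F wins 3–2, a margin of 1.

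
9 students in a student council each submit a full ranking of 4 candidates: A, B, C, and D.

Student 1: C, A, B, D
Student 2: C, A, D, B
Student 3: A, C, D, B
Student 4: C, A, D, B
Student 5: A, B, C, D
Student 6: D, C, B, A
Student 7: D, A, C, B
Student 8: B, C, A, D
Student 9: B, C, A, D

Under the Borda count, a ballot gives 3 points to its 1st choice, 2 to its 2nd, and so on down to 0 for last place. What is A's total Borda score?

Borda scores:
  A: 2 + 2 + 3 + 2 + 3 + 0 + 2 + 1 + 1 = 16
  B: 1 + 0 + 0 + 0 + 2 + 1 + 0 + 3 + 3 = 10
  C: 3 + 3 + 2 + 3 + 1 + 2 + 1 + 2 + 2 = 19
  D: 0 + 1 + 1 + 1 + 0 + 3 + 3 + 0 + 0 = 9

16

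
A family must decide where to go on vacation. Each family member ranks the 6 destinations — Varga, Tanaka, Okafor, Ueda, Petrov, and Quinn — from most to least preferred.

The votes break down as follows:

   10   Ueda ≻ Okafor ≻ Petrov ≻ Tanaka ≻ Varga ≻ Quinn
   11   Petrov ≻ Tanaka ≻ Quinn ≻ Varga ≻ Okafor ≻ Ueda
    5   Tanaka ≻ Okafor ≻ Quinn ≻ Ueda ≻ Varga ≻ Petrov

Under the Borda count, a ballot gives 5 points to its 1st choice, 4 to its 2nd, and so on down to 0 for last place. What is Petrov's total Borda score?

Borda scores:
  Varga: 10·1 + 11·2 + 5·1 = 37
  Tanaka: 10·2 + 11·4 + 5·5 = 89
  Okafor: 10·4 + 11·1 + 5·4 = 71
  Ueda: 10·5 + 11·0 + 5·2 = 60
  Petrov: 10·3 + 11·5 + 5·0 = 85
  Quinn: 10·0 + 11·3 + 5·3 = 48

85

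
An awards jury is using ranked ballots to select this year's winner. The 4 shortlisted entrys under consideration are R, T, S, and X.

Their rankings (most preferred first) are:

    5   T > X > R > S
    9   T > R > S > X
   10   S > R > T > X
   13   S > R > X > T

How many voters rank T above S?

Ballots ranking T above S: 5+9 = 14.
Ballots ranking S above T: 10+13 = 23.
So 14 of 37 voters prefer T to S.

14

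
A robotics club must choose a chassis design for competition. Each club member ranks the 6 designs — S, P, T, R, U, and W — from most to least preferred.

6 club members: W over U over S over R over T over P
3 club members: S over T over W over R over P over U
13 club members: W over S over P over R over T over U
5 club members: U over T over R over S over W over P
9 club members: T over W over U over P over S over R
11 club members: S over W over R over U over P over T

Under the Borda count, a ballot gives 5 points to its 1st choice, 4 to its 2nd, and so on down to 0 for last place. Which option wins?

W

Borda scores:
  S: 6·3 + 3·5 + 13·4 + 5·2 + 9·1 + 11·5 = 159
  P: 6·0 + 3·1 + 13·3 + 5·0 + 9·2 + 11·1 = 71
  T: 6·1 + 3·4 + 13·1 + 5·4 + 9·5 + 11·0 = 96
  R: 6·2 + 3·2 + 13·2 + 5·3 + 9·0 + 11·3 = 92
  U: 6·4 + 3·0 + 13·0 + 5·5 + 9·3 + 11·2 = 98
  W: 6·5 + 3·3 + 13·5 + 5·1 + 9·4 + 11·4 = 189
W has the highest total.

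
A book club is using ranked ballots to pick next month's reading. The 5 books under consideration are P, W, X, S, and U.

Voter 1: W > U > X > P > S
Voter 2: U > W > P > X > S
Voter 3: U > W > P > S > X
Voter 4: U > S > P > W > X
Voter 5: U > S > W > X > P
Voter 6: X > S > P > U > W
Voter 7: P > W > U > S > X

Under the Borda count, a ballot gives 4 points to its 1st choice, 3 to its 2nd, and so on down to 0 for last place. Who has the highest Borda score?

U

Borda scores:
  P: 1 + 2 + 2 + 2 + 0 + 2 + 4 = 13
  W: 4 + 3 + 3 + 1 + 2 + 0 + 3 = 16
  X: 2 + 1 + 0 + 0 + 1 + 4 + 0 = 8
  S: 0 + 0 + 1 + 3 + 3 + 3 + 1 = 11
  U: 3 + 4 + 4 + 4 + 4 + 1 + 2 = 22
U has the highest total.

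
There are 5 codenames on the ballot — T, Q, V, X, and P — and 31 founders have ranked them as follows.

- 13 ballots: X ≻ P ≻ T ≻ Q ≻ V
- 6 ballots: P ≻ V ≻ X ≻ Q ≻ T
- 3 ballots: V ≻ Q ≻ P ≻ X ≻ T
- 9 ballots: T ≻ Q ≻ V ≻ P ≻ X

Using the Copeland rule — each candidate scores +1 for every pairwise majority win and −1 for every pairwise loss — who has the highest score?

P

Pairwise results:
  T vs Q: T wins 22–9.
  T vs V: T wins 22–9.
  T vs X: X wins 22–9.
  T vs P: P wins 22–9.
  Q vs V: Q wins 22–9.
  Q vs X: X wins 19–12.
  Q vs P: P wins 19–12.
  V vs X: V wins 18–13.
  V vs P: P wins 19–12.
  X vs P: P wins 18–13.
Copeland scores (wins − losses):
  T: 2 − 2 = 0
  Q: 1 − 3 = -2
  V: 1 − 3 = -2
  X: 2 − 2 = 0
  P: 4 − 0 = 4
P has the best Copeland score.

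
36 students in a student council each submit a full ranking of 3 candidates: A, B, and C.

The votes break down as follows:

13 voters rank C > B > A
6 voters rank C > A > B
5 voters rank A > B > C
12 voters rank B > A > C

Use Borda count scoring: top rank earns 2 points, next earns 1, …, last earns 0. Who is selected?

B

Borda scores:
  A: 13·0 + 6·1 + 5·2 + 12·1 = 28
  B: 13·1 + 6·0 + 5·1 + 12·2 = 42
  C: 13·2 + 6·2 + 5·0 + 12·0 = 38
B has the highest total.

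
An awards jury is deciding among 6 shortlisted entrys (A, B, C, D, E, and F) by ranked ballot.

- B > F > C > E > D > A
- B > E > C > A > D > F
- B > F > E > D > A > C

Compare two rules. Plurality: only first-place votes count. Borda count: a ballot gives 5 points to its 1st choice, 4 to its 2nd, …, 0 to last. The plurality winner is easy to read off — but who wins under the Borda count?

Plurality first-place counts: A 0, B 3, C 0, D 0, E 0, F 0 → B.
Borda totals: A 3, B 15, C 6, D 4, E 9, F 8 → B.

B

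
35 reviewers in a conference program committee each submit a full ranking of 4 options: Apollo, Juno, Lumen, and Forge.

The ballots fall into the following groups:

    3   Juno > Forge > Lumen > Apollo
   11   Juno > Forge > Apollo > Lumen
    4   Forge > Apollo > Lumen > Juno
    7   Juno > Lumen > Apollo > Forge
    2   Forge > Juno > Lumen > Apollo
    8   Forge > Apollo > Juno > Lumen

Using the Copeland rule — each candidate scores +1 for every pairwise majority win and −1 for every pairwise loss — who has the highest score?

Pairwise results:
  Apollo vs Juno: Juno wins 23–12.
  Apollo vs Lumen: Apollo wins 23–12.
  Apollo vs Forge: Forge wins 28–7.
  Juno vs Lumen: Juno wins 31–4.
  Juno vs Forge: Juno wins 21–14.
  Lumen vs Forge: Forge wins 28–7.
Copeland scores (wins − losses):
  Apollo: 1 − 2 = -1
  Juno: 3 − 0 = 3
  Lumen: 0 − 3 = -3
  Forge: 2 − 1 = 1
Juno has the best Copeland score.

Juno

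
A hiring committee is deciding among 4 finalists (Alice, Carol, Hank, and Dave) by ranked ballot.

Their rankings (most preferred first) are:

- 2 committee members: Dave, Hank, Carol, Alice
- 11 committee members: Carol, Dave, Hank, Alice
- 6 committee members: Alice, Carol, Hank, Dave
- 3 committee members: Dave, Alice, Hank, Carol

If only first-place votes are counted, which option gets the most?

First-place vote totals:
  Alice: 6
  Carol: 11
  Hank: 0
  Dave: 5
Carol has the most first-place votes.

Carol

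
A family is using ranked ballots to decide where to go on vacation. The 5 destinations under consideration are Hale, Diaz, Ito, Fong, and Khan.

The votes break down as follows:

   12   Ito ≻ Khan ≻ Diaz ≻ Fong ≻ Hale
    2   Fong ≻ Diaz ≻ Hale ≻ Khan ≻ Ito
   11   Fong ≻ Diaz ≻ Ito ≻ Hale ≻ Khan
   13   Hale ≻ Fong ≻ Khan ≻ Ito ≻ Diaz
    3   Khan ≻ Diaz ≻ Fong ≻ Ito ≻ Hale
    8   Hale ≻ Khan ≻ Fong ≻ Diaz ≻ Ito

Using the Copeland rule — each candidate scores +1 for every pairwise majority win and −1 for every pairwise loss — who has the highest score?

Pairwise results:
  Hale vs Diaz: Diaz wins 28–21.
  Hale vs Ito: Ito wins 26–23.
  Hale vs Fong: Fong wins 28–21.
  Hale vs Khan: Hale wins 34–15.
  Diaz vs Ito: Ito wins 25–24.
  Diaz vs Fong: Fong wins 34–15.
  Diaz vs Khan: Khan wins 36–13.
  Ito vs Fong: Fong wins 37–12.
  Ito vs Khan: Khan wins 26–23.
  Fong vs Khan: Fong wins 26–23.
Copeland scores (wins − losses):
  Hale: 1 − 3 = -2
  Diaz: 1 − 3 = -2
  Ito: 2 − 2 = 0
  Fong: 4 − 0 = 4
  Khan: 2 − 2 = 0
Fong has the best Copeland score.

Fong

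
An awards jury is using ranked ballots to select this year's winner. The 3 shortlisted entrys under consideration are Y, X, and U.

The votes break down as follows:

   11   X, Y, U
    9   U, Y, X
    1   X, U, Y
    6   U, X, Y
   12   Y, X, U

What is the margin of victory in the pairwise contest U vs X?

9

Ballots ranking U above X: 9+6 = 15.
Ballots ranking X above U: 11+1+12 = 24.
X wins 24–15, a margin of 9.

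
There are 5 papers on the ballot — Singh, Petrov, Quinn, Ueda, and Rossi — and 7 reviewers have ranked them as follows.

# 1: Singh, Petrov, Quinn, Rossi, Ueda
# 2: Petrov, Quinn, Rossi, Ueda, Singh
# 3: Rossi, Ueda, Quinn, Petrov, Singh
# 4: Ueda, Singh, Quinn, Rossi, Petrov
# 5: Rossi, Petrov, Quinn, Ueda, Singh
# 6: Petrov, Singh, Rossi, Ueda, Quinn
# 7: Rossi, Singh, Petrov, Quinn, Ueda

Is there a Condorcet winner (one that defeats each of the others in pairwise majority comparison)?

Yes

Head-to-head results (7 voters total):
Singh vs Petrov: Petrov wins 4–3.
Singh vs Quinn: Singh wins 4–3.
Singh vs Ueda: Ueda wins 4–3.
Singh vs Rossi: Rossi wins 4–3.
Petrov vs Quinn: Petrov wins 5–2.
Petrov vs Ueda: Petrov wins 5–2.
Petrov vs Rossi: Rossi wins 4–3.
Quinn vs Ueda: Quinn wins 4–3.
Quinn vs Rossi: Rossi wins 4–3.
Ueda vs Rossi: Rossi wins 6–1.
Rossi beats each rival — Singh (4–3), Petrov (4–3), Quinn (4–3), Ueda (6–1) — so Rossi is the Condorcet winner.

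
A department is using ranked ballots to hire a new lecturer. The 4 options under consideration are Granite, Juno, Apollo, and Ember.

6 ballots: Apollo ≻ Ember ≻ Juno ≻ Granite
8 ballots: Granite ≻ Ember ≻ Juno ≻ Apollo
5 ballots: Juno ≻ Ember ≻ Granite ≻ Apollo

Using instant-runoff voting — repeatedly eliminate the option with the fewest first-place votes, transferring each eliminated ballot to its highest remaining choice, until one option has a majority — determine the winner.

Granite

Round 1: Granite 8, Apollo 6, Juno 5, Ember 0. Ember has the fewest and is eliminated.
Round 2: Granite 8, Apollo 6, Juno 5. Juno has the fewest and is eliminated.
Round 3: Granite 13, Apollo 6. Granite has a majority.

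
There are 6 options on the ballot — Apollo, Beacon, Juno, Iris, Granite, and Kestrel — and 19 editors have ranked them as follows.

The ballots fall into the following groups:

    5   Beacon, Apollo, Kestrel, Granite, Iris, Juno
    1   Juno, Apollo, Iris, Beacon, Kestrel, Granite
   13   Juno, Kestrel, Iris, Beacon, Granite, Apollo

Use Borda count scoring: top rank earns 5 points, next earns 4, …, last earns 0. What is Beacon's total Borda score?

53

Borda scores:
  Apollo: 5·4 + 4 + 13·0 = 24
  Beacon: 5·5 + 2 + 13·2 = 53
  Juno: 5·0 + 5 + 13·5 = 70
  Iris: 5·1 + 3 + 13·3 = 47
  Granite: 5·2 + 0 + 13·1 = 23
  Kestrel: 5·3 + 1 + 13·4 = 68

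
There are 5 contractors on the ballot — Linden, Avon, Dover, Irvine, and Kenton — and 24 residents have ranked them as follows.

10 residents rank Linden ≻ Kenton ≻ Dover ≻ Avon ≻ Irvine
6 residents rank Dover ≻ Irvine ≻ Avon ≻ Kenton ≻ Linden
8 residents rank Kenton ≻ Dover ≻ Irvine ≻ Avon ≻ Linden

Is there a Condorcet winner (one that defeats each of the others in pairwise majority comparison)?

Yes

Head-to-head results (24 voters total):
Linden vs Avon: Avon wins 14–10.
Linden vs Dover: Dover wins 14–10.
Linden vs Irvine: Irvine wins 14–10.
Linden vs Kenton: Kenton wins 14–10.
Avon vs Dover: Dover wins 24–0.
Avon vs Irvine: Irvine wins 14–10.
Avon vs Kenton: Kenton wins 18–6.
Dover vs Irvine: Dover wins 24–0.
Dover vs Kenton: Kenton wins 18–6.
Irvine vs Kenton: Kenton wins 18–6.
Kenton beats each rival — Linden (14–10), Avon (18–6), Dover (18–6), Irvine (18–6) — so Kenton is the Condorcet winner.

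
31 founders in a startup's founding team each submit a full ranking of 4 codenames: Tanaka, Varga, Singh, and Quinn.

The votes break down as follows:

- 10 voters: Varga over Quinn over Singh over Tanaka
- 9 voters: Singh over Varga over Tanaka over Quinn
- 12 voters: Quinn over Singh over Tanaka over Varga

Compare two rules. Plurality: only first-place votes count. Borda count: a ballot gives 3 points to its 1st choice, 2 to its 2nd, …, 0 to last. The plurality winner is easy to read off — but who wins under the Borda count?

Plurality first-place counts: Tanaka 0, Varga 10, Singh 9, Quinn 12 → Quinn.
Borda totals: Tanaka 21, Varga 48, Singh 61, Quinn 56 → Singh.

Singh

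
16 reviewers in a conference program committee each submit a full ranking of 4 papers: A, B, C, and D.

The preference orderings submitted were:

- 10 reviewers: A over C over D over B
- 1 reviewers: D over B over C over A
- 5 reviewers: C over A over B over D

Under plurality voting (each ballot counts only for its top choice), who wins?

First-place vote totals:
  A: 10
  B: 0
  C: 5
  D: 1
A has the most first-place votes.

A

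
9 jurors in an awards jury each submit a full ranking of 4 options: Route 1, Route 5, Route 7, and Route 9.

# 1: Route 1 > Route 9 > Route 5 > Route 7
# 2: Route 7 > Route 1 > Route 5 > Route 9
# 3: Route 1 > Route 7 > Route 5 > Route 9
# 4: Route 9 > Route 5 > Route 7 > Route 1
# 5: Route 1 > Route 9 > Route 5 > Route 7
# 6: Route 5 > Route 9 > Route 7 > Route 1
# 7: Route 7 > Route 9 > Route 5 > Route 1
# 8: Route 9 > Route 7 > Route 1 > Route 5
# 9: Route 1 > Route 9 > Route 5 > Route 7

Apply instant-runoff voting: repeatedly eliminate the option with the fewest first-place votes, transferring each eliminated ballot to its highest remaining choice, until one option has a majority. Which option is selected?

Round 1: Route 1 4, Route 7 2, Route 9 2, Route 5 1. Route 5 has the fewest and is eliminated.
Round 2: Route 1 4, Route 9 3, Route 7 2. Route 7 has the fewest and is eliminated.
Round 3: Route 1 5, Route 9 4. Route 1 has a majority.

Route 1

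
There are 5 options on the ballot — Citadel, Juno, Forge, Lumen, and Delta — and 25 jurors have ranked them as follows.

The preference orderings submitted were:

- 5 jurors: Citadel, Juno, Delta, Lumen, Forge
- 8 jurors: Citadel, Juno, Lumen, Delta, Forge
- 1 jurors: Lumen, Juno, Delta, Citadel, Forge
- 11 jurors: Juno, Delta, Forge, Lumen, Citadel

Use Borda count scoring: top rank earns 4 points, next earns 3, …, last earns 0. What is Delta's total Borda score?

Borda scores:
  Citadel: 5·4 + 8·4 + 1 + 11·0 = 53
  Juno: 5·3 + 8·3 + 3 + 11·4 = 86
  Forge: 5·0 + 8·0 + 0 + 11·2 = 22
  Lumen: 5·1 + 8·2 + 4 + 11·1 = 36
  Delta: 5·2 + 8·1 + 2 + 11·3 = 53

53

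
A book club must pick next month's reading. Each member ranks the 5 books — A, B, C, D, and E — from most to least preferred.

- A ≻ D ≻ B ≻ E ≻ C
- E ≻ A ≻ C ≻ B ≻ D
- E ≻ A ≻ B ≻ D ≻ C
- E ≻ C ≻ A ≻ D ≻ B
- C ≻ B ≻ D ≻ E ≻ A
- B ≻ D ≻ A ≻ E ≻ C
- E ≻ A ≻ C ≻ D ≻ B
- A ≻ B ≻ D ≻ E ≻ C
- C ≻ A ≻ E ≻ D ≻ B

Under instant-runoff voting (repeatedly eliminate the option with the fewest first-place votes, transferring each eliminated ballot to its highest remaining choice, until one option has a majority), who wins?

E

Round 1: E 4, A 2, C 2, B 1, D 0. D has the fewest and is eliminated.
Round 2: E 4, A 2, C 2, B 1. B has the fewest and is eliminated.
Round 3: E 4, A 3, C 2. C has the fewest and is eliminated.
Round 4: E 5, A 4. E has a majority.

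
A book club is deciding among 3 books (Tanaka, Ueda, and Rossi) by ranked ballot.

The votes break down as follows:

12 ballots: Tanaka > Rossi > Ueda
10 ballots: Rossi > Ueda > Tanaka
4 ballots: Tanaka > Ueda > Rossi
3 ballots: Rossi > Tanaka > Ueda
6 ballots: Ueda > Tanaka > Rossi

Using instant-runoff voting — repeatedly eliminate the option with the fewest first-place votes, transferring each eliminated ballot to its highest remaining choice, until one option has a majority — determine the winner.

Tanaka

Round 1: Tanaka 16, Rossi 13, Ueda 6. Ueda has the fewest and is eliminated.
Round 2: Tanaka 22, Rossi 13. Tanaka has a majority.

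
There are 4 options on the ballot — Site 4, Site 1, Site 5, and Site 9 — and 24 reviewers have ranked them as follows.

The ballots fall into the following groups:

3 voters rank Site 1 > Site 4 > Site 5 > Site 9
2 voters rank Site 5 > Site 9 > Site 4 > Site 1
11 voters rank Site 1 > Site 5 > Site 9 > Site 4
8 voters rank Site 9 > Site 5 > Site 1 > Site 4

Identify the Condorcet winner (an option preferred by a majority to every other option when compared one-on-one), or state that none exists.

Site 1

Head-to-head results (24 voters total):
Site 4 vs Site 1: Site 1 wins 22–2.
Site 4 vs Site 5: Site 5 wins 21–3.
Site 4 vs Site 9: Site 9 wins 21–3.
Site 1 vs Site 5: Site 1 wins 14–10.
Site 1 vs Site 9: Site 1 wins 14–10.
Site 5 vs Site 9: Site 5 wins 16–8.
Site 1 beats each rival — Site 4 (22–2), Site 5 (14–10), Site 9 (14–10) — so Site 1 is the Condorcet winner.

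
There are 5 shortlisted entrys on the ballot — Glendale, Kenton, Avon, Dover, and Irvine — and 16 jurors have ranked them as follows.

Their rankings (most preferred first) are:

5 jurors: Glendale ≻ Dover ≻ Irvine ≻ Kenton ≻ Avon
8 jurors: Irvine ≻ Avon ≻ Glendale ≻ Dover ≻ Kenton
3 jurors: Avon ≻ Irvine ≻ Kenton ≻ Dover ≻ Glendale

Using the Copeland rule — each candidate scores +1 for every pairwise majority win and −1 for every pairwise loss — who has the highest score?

Pairwise results:
  Glendale vs Kenton: Glendale wins 13–3.
  Glendale vs Avon: Avon wins 11–5.
  Glendale vs Dover: Glendale wins 13–3.
  Glendale vs Irvine: Irvine wins 11–5.
  Kenton vs Avon: Avon wins 11–5.
  Kenton vs Dover: Dover wins 13–3.
  Kenton vs Irvine: Irvine wins 16–0.
  Avon vs Dover: Avon wins 11–5.
  Avon vs Irvine: Irvine wins 13–3.
  Dover vs Irvine: Irvine wins 11–5.
Copeland scores (wins − losses):
  Glendale: 2 − 2 = 0
  Kenton: 0 − 4 = -4
  Avon: 3 − 1 = 2
  Dover: 1 − 3 = -2
  Irvine: 4 − 0 = 4
Irvine has the best Copeland score.

Irvine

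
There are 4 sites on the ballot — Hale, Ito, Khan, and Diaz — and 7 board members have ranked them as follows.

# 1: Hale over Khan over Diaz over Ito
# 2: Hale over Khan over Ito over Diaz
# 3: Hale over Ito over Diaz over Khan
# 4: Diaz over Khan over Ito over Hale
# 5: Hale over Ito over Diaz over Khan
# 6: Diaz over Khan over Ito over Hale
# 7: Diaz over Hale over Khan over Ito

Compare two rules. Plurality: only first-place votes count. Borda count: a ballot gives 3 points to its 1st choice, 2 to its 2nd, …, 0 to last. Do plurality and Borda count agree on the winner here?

Yes

Plurality first-place counts: Hale 4, Ito 0, Khan 0, Diaz 3 → Hale.
Borda totals: Hale 14, Ito 7, Khan 9, Diaz 12 → Hale.
The two rules agree on Hale.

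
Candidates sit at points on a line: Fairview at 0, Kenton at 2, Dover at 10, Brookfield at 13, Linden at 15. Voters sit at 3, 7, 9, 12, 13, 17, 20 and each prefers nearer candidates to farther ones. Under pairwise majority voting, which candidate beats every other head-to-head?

With single-peaked preferences on a line, the Condorcet winner is the candidate closest to the median voter.
The median voter (position 12) is closest to Brookfield at 13.
Check: Brookfield vs Linden — voters closer to Brookfield: 5 of 7.

Brookfield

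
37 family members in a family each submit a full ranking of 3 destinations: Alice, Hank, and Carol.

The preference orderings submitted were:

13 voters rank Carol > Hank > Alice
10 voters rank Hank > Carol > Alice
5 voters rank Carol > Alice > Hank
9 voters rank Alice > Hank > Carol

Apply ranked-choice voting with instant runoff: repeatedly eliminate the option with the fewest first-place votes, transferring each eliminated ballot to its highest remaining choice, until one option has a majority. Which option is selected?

Round 1: Carol 18, Hank 10, Alice 9. Alice has the fewest and is eliminated.
Round 2: Hank 19, Carol 18. Hank has a majority.

Hank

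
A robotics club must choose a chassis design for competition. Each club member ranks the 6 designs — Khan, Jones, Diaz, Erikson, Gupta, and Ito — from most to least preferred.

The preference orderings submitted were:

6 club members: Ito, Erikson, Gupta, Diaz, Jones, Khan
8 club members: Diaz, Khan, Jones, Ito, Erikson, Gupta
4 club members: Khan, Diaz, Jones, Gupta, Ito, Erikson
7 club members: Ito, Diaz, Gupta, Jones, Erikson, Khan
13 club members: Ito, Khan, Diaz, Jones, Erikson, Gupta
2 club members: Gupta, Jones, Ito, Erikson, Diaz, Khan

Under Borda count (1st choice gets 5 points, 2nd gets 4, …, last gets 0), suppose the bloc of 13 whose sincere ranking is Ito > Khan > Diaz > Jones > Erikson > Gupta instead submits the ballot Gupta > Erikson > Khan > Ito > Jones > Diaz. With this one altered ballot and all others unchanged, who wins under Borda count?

Gupta

Borda totals with the altered ballot: Khan 91, Jones 77, Diaz 98, Erikson 95, Gupta 122, Ito 117.
The switch changes the winner from Ito to Gupta.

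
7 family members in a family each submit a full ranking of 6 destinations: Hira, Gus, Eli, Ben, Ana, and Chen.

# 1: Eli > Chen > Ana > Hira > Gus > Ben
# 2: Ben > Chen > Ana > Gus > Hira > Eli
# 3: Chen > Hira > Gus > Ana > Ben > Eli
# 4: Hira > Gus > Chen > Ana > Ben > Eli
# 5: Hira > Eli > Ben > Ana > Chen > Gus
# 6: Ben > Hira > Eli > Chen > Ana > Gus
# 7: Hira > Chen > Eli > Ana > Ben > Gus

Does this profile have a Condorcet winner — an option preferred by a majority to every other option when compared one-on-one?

Yes

Head-to-head results (7 voters total):
Hira vs Gus: Hira wins 6–1.
Hira vs Eli: Hira wins 6–1.
Hira vs Ben: Hira wins 5–2.
Hira vs Ana: Hira wins 5–2.
Hira vs Chen: Hira wins 4–3.
Gus vs Eli: Eli wins 4–3.
Gus vs Ben: Ben wins 4–3.
Gus vs Ana: Ana wins 5–2.
Gus vs Chen: Chen wins 6–1.
Eli vs Ben: Ben wins 4–3.
Eli vs Ana: Eli wins 4–3.
Eli vs Chen: Chen wins 4–3.
Ben vs Ana: Ana wins 4–3.
Ben vs Chen: Chen wins 4–3.
Ana vs Chen: Chen wins 6–1.
Hira beats each rival — Gus (6–1), Eli (6–1), Ben (5–2), Ana (5–2), Chen (4–3) — so Hira is the Condorcet winner.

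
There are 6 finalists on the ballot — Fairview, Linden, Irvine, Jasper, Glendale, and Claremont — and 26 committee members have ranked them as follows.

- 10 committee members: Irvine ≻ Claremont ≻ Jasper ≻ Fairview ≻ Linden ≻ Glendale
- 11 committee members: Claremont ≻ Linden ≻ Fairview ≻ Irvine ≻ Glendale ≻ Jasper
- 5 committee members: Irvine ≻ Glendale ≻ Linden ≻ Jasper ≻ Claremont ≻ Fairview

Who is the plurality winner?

Irvine

First-place vote totals:
  Fairview: 0
  Linden: 0
  Irvine: 15
  Jasper: 0
  Glendale: 0
  Claremont: 11
Irvine has the most first-place votes.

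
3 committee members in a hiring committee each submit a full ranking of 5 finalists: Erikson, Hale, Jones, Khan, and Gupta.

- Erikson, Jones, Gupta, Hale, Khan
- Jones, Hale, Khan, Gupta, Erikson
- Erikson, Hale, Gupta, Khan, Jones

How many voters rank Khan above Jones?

Ballots ranking Khan above Jones: 1.
Ballots ranking Jones above Khan: 2.
So 1 of 3 voters prefer Khan to Jones.

1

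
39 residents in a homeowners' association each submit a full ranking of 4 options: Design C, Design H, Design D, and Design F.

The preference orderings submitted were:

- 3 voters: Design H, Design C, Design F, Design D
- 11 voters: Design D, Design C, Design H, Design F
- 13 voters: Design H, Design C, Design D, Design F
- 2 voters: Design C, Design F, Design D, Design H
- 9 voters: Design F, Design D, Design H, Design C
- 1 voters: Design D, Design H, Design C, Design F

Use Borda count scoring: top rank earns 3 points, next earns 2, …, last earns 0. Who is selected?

Borda scores:
  Design C: 3·2 + 11·2 + 13·2 + 2·3 + 9·0 + 1 = 61
  Design H: 3·3 + 11·1 + 13·3 + 2·0 + 9·1 + 2 = 70
  Design D: 3·0 + 11·3 + 13·1 + 2·1 + 9·2 + 3 = 69
  Design F: 3·1 + 11·0 + 13·0 + 2·2 + 9·3 + 0 = 34
Design H has the highest total.

Design H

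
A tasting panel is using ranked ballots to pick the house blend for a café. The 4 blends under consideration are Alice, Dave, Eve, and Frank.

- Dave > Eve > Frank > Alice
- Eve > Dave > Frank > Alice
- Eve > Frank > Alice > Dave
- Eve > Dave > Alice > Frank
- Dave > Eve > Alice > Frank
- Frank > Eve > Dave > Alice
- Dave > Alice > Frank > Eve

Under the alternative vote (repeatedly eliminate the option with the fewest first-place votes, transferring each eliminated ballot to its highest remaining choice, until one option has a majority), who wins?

Round 1: Dave 3, Eve 3, Frank 1, Alice 0. Alice has the fewest and is eliminated.
Round 2: Dave 3, Eve 3, Frank 1. Frank has the fewest and is eliminated.
Round 3: Eve 4, Dave 3. Eve has a majority.

Eve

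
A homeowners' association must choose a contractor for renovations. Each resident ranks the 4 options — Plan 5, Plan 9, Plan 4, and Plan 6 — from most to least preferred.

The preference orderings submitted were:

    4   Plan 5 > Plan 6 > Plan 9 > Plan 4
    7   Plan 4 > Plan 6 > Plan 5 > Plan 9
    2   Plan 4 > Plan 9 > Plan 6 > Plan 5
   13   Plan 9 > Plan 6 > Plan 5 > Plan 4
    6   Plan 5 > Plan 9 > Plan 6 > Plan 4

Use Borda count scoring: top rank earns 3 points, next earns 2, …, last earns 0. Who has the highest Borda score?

Borda scores:
  Plan 5: 4·3 + 7·1 + 2·0 + 13·1 + 6·3 = 50
  Plan 9: 4·1 + 7·0 + 2·2 + 13·3 + 6·2 = 59
  Plan 4: 4·0 + 7·3 + 2·3 + 13·0 + 6·0 = 27
  Plan 6: 4·2 + 7·2 + 2·1 + 13·2 + 6·1 = 56
Plan 9 has the highest total.

Plan 9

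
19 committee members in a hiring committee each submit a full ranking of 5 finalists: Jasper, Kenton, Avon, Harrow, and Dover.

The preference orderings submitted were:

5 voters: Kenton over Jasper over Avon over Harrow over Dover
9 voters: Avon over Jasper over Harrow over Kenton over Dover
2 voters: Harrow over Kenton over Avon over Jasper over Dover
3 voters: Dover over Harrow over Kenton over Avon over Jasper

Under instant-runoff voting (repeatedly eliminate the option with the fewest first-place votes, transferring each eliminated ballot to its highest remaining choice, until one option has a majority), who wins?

Kenton

Round 1: Avon 9, Kenton 5, Dover 3, Harrow 2, Jasper 0. Jasper has the fewest and is eliminated.
Round 2: Avon 9, Kenton 5, Dover 3, Harrow 2. Harrow has the fewest and is eliminated.
Round 3: Avon 9, Kenton 7, Dover 3. Dover has the fewest and is eliminated.
Round 4: Kenton 10, Avon 9. Kenton has a majority.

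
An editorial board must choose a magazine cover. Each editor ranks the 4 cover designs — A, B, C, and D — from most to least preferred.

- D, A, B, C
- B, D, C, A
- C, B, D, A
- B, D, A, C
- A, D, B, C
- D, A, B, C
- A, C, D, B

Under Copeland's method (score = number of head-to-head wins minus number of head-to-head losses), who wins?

D

Pairwise results:
  A vs B: A wins 4–3.
  A vs C: A wins 5–2.
  A vs D: D wins 5–2.
  B vs C: B wins 5–2.
  B vs D: D wins 4–3.
  C vs D: D wins 5–2.
Copeland scores (wins − losses):
  A: 2 − 1 = 1
  B: 1 − 2 = -1
  C: 0 − 3 = -3
  D: 3 − 0 = 3
D has the best Copeland score.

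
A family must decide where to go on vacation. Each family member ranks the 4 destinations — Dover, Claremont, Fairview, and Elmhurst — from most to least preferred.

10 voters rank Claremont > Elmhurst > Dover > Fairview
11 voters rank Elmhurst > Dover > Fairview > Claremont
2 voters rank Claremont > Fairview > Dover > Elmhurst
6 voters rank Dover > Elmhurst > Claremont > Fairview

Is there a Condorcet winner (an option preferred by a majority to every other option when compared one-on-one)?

Yes

Head-to-head results (29 voters total):
Dover vs Claremont: Dover wins 17–12.
Dover vs Fairview: Dover wins 27–2.
Dover vs Elmhurst: Elmhurst wins 21–8.
Claremont vs Fairview: Claremont wins 18–11.
Claremont vs Elmhurst: Elmhurst wins 17–12.
Fairview vs Elmhurst: Elmhurst wins 27–2.
Elmhurst beats each rival — Dover (21–8), Claremont (17–12), Fairview (27–2) — so Elmhurst is the Condorcet winner.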